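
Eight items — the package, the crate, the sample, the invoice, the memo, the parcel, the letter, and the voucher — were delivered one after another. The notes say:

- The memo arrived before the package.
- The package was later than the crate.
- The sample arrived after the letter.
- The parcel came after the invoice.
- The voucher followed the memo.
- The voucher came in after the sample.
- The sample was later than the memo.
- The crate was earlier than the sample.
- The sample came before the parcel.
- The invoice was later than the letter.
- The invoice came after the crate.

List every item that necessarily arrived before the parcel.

Directly stated before the parcel: the invoice and the sample.
The crate reaches the parcel via the crate → the invoice → the parcel.
The letter reaches the parcel via the letter → the sample → the parcel.
The memo reaches the parcel via the memo → the sample → the parcel.

the crate, the invoice, the letter, the memo, the sample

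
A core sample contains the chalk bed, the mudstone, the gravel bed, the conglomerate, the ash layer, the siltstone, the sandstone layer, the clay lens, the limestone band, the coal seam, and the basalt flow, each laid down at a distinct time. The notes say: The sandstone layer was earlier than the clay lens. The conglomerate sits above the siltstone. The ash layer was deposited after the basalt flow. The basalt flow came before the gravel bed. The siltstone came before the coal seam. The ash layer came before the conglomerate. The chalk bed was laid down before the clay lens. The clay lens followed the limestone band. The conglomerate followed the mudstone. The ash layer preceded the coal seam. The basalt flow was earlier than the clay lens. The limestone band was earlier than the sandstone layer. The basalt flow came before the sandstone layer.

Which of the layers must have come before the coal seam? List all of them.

Directly stated before the coal seam: the ash layer and the siltstone.
The basalt flow reaches the coal seam via the basalt flow → the ash layer → the coal seam.
No chain forces the limestone band (or any of the others) ahead of the coal seam.

the ash layer, the basalt flow, the siltstone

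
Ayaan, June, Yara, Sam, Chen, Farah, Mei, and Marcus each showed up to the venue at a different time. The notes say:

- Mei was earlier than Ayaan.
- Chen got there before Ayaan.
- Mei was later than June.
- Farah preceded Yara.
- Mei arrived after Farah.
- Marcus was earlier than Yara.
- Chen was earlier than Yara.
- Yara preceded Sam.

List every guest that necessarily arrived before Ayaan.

Directly stated before Ayaan: Chen and Mei.
Farah reaches Ayaan via Farah → Mei → Ayaan.
June reaches Ayaan via June → Mei → Ayaan.

Chen, Farah, June, Mei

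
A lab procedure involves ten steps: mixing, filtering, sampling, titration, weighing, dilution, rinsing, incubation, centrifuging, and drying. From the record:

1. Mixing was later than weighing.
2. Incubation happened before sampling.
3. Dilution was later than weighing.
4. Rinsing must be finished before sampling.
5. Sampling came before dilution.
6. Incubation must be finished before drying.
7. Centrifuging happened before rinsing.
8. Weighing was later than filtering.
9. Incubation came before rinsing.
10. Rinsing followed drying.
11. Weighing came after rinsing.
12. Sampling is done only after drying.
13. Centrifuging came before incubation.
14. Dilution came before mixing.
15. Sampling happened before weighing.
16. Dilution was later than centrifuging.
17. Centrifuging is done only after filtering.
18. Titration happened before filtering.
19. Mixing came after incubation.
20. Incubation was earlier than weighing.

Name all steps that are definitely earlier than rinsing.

centrifuging, drying, filtering, incubation, titration

Directly stated before rinsing: centrifuging, drying, and incubation.
Filtering reaches rinsing via filtering → centrifuging → rinsing.
Titration reaches rinsing via titration → filtering → centrifuging → rinsing.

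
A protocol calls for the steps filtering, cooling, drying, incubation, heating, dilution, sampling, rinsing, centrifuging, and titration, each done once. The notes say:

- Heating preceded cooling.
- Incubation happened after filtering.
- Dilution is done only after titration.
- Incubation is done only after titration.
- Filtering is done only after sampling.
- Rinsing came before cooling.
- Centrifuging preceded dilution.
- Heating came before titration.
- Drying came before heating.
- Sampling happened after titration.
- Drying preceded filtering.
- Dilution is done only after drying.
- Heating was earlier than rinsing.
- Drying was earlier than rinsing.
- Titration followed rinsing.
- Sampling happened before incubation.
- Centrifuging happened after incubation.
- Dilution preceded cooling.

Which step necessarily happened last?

Every other step has a chain of constraints placing it before cooling, so cooling is last.

cooling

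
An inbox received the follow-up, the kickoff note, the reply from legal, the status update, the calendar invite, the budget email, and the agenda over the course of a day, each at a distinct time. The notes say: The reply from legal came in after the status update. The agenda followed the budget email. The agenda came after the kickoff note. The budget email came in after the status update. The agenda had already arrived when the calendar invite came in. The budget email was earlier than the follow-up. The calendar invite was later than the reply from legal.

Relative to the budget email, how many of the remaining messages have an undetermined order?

Forced before the budget email: the status update; forced after the budget email: the agenda, the calendar invite, and the follow-up.
That leaves the kickoff note and the reply from legal with no forced order relative to the budget email — 2.

2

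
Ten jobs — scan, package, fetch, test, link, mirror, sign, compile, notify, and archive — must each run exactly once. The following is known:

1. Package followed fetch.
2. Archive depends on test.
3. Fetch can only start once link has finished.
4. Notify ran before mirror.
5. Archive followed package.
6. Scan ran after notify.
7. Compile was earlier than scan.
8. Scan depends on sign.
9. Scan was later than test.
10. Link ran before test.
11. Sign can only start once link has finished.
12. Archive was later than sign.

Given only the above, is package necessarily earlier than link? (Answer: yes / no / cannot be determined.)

Tracing the constraints gives link → fetch → package, so link must come before package.
That means package cannot be before link.

no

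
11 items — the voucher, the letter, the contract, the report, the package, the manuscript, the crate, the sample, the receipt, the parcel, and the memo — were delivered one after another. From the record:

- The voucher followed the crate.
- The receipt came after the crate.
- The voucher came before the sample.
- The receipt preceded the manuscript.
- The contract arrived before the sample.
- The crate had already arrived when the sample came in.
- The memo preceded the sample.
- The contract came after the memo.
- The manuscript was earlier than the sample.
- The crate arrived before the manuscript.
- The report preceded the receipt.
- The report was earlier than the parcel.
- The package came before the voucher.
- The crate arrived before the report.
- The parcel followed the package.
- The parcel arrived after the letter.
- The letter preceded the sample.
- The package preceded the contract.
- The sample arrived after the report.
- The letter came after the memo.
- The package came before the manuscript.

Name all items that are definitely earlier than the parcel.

Directly stated before the parcel: the letter, the package, and the report.
The crate reaches the parcel via the crate → the report → the parcel.
The memo reaches the parcel via the memo → the letter → the parcel.
No chain forces the manuscript (or any of the others) ahead of the parcel.

the crate, the letter, the memo, the package, the report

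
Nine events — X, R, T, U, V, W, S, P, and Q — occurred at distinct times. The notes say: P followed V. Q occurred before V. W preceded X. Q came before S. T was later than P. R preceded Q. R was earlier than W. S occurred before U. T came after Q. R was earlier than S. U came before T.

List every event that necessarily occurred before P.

Directly stated before P: V.
Q reaches P via Q → V → P.
R reaches P via R → Q → V → P.
No chain forces T (or any of the others) ahead of P.

Q, R, V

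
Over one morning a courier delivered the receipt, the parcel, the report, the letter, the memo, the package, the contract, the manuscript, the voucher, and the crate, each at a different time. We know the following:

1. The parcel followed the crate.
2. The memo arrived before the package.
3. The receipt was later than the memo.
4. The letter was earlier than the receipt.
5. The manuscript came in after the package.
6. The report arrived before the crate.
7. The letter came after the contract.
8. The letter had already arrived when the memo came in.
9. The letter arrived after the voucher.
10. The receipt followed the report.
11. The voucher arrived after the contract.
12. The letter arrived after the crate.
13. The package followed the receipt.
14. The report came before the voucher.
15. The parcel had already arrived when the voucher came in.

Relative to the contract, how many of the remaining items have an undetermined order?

Forced after the contract: the letter, the manuscript, the memo, the package, the receipt, and the voucher.
That leaves the crate, the parcel, and the report with no forced order relative to the contract — 3.

3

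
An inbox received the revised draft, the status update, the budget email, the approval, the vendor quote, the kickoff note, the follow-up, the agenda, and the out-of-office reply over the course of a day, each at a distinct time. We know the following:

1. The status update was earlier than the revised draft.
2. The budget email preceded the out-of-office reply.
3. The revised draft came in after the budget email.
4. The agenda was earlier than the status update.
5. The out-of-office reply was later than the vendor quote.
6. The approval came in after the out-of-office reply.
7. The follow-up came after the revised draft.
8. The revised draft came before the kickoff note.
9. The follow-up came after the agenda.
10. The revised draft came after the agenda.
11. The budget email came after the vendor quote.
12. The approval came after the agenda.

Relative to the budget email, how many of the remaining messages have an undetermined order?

2

Forced before the budget email: the vendor quote; forced after the budget email: the approval, the follow-up, the kickoff note, the out-of-office reply, and the revised draft.
That leaves the agenda and the status update with no forced order relative to the budget email — 2.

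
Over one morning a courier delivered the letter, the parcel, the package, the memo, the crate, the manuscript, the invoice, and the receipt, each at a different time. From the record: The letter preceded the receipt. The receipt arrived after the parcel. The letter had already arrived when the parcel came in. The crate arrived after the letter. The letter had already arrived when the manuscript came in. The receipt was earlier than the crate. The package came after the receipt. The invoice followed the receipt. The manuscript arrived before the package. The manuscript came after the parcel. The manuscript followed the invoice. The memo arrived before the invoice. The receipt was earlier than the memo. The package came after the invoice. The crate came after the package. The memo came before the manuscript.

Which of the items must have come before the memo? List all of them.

the letter, the parcel, the receipt

Directly stated before the memo: the receipt.
The letter reaches the memo via the letter → the receipt → the memo.
The parcel reaches the memo via the parcel → the receipt → the memo.
No chain forces the package (or any of the others) ahead of the memo.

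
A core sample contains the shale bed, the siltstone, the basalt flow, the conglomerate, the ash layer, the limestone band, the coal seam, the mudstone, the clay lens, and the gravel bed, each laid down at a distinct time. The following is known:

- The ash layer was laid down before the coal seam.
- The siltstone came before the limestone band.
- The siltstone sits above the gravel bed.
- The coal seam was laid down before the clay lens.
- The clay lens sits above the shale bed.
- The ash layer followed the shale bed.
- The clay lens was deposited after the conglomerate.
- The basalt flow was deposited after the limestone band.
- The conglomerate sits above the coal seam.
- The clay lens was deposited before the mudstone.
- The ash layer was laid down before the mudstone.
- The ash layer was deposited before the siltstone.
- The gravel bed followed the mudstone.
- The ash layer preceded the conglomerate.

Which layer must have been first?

The shale bed has a chain of constraints placing it before every other layer, so the shale bed must be first.

the shale bed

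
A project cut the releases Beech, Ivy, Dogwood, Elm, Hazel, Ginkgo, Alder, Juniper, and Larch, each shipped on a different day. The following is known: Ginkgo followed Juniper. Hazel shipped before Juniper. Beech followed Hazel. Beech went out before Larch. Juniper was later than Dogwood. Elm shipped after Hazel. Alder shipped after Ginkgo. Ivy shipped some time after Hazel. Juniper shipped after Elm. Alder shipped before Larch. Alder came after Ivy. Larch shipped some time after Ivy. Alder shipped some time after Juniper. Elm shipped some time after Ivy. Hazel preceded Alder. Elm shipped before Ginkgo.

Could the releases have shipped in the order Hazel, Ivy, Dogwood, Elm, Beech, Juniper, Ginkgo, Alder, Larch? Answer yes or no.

yes

Check each stated constraint against the proposed order — e.g. Ivy is ahead of Larch; Hazel is ahead of Alder. Every pair is in the required order; nothing is violated.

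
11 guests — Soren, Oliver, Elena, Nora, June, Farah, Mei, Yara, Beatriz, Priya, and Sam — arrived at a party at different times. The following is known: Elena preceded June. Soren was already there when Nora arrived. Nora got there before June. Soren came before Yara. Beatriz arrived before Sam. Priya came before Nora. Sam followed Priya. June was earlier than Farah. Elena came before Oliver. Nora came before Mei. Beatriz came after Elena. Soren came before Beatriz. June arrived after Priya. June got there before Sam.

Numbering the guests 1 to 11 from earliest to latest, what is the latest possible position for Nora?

7

Nora must come before Farah, June, Mei, and Sam — 4 guests forced after them.
Everything else can be placed before Nora in some valid order, so Nora can sit as late as position 11 − 4 = 7.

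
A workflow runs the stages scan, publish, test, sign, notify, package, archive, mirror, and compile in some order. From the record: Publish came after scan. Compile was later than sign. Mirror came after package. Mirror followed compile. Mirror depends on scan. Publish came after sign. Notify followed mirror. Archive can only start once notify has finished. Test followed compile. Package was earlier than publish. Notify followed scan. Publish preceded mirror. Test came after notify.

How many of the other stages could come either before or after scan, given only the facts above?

Forced after scan: archive, mirror, notify, publish, and test.
That leaves compile, package, and sign with no forced order relative to scan — 3.

3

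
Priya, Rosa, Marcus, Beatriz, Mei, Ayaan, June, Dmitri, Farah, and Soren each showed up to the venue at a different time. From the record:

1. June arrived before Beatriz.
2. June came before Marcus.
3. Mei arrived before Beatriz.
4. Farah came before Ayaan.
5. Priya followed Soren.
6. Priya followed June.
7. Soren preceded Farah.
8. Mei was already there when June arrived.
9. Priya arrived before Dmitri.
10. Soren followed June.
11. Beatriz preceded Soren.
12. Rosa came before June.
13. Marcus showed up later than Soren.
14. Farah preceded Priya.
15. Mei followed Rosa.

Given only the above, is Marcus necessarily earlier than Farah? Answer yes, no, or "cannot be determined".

No chain of stated constraints runs from Marcus to Farah, and none runs from Farah to Marcus either.
So the relative order of Marcus and Farah is not fixed by the given facts.

cannot be determined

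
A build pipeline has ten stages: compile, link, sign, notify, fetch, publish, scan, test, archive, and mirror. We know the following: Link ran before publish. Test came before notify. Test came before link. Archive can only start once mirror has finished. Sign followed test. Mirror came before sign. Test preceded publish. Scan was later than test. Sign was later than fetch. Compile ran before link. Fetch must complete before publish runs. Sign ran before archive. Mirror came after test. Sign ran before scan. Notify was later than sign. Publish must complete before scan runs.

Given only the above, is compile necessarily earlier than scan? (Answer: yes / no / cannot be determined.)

Chain the constraints: compile → link → publish → scan. Each link is directly stated, so compile comes before scan.

yes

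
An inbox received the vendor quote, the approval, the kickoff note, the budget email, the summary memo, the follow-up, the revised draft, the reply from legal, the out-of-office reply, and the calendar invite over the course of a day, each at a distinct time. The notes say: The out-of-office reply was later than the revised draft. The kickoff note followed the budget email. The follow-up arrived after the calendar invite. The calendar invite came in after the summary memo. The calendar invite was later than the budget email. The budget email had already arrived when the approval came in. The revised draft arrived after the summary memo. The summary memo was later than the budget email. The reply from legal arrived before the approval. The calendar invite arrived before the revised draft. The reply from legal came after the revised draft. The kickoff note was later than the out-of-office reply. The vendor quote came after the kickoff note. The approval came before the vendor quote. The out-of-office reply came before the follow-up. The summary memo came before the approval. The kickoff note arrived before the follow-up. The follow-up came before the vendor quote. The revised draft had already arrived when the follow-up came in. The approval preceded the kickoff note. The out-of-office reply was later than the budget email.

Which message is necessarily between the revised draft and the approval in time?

Tracing the constraints gives the revised draft → the reply from legal → the approval, so the reply from legal sits after the revised draft and before the approval.
No other message is forced both after the revised draft and before the approval.

the reply from legal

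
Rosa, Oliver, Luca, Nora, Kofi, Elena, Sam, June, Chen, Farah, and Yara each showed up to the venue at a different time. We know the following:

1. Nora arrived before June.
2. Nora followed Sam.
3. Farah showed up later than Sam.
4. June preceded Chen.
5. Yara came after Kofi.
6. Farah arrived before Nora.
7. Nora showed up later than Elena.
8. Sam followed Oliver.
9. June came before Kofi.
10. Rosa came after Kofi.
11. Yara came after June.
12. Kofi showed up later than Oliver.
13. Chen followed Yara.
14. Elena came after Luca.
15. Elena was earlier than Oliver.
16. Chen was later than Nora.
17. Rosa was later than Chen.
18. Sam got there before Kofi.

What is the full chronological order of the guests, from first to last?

Luca, Elena, Oliver, Sam, Farah, Nora, June, Kofi, Yara, Chen, Rosa

The constraints fix every adjacent pair, so only one ordering works:
Luca → Elena → Oliver → Sam → Farah → Nora → June → Kofi → Yara → Chen → Rosa.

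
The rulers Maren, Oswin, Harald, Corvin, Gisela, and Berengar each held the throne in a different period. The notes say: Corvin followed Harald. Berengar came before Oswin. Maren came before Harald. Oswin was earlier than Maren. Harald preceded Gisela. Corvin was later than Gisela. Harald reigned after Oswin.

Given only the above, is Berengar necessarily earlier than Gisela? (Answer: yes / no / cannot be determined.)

yes

Chain the constraints: Berengar → Oswin → Harald → Gisela. Each link is directly stated, so Berengar comes before Gisela.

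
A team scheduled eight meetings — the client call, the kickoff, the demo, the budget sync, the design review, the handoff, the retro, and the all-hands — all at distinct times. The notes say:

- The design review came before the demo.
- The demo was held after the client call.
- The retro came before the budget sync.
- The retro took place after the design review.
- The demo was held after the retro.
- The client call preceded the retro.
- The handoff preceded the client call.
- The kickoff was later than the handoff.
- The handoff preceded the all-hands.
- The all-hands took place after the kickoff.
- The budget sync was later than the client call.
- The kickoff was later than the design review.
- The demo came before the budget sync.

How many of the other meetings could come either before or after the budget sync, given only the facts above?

2

Forced before the budget sync: the client call, the demo, the design review, the handoff, and the retro.
That leaves the all-hands and the kickoff with no forced order relative to the budget sync — 2.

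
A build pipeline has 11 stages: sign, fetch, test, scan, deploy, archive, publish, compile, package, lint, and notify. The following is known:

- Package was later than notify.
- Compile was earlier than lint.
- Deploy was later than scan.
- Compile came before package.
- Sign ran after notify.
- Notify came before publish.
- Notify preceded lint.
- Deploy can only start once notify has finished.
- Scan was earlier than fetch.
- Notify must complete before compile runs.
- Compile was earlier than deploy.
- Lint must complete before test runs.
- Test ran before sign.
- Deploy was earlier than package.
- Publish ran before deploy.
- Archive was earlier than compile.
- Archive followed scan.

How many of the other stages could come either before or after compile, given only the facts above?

2

Forced before compile: archive, notify, and scan; forced after compile: deploy, lint, package, sign, and test.
That leaves fetch and publish with no forced order relative to compile — 2.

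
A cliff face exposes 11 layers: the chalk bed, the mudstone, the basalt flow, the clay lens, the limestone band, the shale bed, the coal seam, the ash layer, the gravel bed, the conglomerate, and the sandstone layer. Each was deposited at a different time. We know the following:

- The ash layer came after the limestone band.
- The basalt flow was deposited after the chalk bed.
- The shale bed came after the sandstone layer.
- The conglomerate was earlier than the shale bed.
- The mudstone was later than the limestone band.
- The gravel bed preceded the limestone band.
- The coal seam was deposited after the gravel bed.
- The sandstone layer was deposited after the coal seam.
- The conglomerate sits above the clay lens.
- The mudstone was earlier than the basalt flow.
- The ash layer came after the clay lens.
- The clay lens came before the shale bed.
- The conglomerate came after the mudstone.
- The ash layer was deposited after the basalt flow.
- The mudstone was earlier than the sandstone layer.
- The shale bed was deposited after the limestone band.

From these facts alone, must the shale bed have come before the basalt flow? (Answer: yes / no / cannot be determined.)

No chain of stated constraints runs from the shale bed to the basalt flow, and none runs from the basalt flow to the shale bed either.
So the relative order of the shale bed and the basalt flow is not fixed by the given facts.

cannot be determined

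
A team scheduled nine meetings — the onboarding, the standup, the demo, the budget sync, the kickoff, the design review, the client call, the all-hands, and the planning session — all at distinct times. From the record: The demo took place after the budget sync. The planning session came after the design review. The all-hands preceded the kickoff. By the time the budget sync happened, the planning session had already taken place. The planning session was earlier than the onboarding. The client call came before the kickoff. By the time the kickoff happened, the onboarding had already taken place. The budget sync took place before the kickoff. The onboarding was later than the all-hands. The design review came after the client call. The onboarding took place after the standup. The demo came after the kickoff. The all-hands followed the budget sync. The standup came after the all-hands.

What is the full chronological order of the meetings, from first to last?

The constraints fix every adjacent pair, so only one ordering works:
the client call → the design review → the planning session → the budget sync → the all-hands → the standup → the onboarding → the kickoff → the demo.

the client call, the design review, the planning session, the budget sync, the all-hands, the standup, the onboarding, the kickoff, the demo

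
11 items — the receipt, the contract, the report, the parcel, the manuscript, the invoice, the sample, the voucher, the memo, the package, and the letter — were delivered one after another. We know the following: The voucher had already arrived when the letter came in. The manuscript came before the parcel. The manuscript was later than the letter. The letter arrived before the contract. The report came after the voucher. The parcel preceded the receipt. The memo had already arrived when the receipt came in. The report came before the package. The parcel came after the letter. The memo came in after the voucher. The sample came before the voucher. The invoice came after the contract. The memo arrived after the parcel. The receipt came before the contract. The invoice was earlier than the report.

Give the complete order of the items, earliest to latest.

The constraints fix every adjacent pair, so only one ordering works:
the sample → the voucher → the letter → the manuscript → the parcel → the memo → the receipt → the contract → the invoice → the report → the package.

the sample, the voucher, the letter, the manuscript, the parcel, the memo, the receipt, the contract, the invoice, the report, the package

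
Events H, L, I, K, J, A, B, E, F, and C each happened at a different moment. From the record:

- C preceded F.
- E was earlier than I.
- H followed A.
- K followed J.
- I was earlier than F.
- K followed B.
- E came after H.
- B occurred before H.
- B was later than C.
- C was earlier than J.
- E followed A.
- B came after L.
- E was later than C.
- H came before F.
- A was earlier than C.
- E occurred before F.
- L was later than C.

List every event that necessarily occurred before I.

Directly stated before I: E.
A reaches I via A → E → I.
B reaches I via B → H → E → I.
C reaches I via C → E → I.
Likewise H and L each reach I by chaining the stated constraints.

A, B, C, E, H, L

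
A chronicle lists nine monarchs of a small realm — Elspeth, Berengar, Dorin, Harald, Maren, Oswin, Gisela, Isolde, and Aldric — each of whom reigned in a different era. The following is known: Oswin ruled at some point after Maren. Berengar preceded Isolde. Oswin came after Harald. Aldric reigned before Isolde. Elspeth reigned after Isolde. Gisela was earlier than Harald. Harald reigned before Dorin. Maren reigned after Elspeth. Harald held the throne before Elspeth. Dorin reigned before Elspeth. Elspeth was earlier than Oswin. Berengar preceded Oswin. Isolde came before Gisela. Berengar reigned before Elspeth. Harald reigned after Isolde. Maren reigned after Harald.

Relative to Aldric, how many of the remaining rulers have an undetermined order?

1

Forced after Aldric: Dorin, Elspeth, Gisela, Harald, Isolde, Maren, and Oswin.
That leaves Berengar with no forced order relative to Aldric — 1.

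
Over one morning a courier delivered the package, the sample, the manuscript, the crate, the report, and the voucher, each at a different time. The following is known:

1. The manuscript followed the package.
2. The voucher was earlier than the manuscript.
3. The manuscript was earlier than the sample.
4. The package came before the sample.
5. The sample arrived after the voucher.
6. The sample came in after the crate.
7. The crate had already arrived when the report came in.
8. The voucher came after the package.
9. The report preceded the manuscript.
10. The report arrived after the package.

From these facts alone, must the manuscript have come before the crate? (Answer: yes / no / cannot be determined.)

Tracing the constraints gives the crate → the report → the manuscript, so the crate must come before the manuscript.
That means the manuscript cannot be before the crate.

no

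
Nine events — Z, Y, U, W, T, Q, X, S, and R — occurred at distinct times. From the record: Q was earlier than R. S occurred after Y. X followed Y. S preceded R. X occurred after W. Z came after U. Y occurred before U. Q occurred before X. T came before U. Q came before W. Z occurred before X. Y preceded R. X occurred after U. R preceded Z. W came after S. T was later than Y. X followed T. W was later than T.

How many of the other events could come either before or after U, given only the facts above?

4

Forced before U: T and Y; forced after U: X and Z.
That leaves Q, R, S, and W with no forced order relative to U — 4.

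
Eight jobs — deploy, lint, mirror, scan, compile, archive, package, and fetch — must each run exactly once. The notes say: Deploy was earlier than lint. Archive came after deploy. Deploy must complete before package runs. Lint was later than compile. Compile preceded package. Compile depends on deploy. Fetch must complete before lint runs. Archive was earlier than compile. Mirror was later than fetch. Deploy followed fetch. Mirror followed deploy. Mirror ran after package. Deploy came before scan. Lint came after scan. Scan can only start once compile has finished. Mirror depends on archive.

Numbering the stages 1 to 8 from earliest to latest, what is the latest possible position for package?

Package must come before mirror — 1 stage forced after it.
Everything else can be placed before package in some valid order, so package can sit as late as position 8 − 1 = 7.

7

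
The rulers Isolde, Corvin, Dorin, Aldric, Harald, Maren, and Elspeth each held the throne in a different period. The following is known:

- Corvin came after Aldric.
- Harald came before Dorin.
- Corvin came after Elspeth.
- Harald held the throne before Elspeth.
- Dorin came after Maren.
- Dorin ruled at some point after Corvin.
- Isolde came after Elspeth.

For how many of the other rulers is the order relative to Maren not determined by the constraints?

5

Forced after Maren: Dorin.
That leaves Aldric, Corvin, Elspeth, Harald, and Isolde with no forced order relative to Maren — 5.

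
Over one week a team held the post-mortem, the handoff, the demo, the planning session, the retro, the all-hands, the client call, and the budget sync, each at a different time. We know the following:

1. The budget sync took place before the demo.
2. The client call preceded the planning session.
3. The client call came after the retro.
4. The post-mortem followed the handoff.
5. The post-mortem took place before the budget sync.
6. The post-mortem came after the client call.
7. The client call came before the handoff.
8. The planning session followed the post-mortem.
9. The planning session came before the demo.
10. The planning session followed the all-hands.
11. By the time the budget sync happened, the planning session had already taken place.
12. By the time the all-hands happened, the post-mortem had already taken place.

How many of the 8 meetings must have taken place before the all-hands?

Directly stated before the all-hands: the post-mortem.
The client call reaches the all-hands via the client call → the post-mortem → the all-hands.
The handoff reaches the all-hands via the handoff → the post-mortem → the all-hands.
The retro reaches the all-hands via the retro → the client call → the post-mortem → the all-hands.
That's the client call, the handoff, the post-mortem, and the retro — 4 in all.

4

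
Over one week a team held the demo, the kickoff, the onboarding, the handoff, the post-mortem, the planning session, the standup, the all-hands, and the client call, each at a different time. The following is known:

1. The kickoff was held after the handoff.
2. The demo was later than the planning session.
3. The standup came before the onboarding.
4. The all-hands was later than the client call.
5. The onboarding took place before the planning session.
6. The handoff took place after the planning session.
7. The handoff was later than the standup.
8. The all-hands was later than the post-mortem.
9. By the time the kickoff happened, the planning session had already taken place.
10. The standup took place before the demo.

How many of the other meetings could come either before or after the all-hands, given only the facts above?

Forced before the all-hands: the client call and the post-mortem.
That leaves the demo, the handoff, the kickoff, the onboarding, the planning session, and the standup with no forced order relative to the all-hands — 6.

6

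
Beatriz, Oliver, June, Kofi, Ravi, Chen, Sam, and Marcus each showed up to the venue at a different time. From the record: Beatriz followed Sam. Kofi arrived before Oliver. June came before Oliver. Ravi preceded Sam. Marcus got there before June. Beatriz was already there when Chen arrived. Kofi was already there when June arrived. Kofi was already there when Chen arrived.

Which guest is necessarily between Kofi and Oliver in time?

June

Tracing the constraints gives Kofi → June → Oliver, so June sits after Kofi and before Oliver.
No other guest is forced both after Kofi and before Oliver.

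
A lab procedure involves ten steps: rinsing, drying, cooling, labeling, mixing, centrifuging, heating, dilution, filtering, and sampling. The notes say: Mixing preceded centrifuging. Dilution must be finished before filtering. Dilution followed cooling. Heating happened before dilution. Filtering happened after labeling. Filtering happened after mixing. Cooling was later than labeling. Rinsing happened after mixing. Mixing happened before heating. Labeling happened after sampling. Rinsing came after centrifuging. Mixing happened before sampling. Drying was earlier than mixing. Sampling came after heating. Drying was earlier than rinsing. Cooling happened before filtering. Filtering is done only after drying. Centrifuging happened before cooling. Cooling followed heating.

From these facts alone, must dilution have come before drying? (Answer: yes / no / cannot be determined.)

Tracing the constraints gives drying → mixing → heating → dilution, so drying must come before dilution.
That means dilution cannot be before drying.

no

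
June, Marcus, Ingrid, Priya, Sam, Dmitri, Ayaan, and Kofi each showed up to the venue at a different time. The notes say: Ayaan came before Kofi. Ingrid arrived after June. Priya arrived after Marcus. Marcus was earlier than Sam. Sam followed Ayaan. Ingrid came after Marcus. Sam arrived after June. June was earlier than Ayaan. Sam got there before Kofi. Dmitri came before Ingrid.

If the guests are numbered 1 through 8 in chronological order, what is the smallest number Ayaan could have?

2

June must come before Ayaan — 1 forced predecessor.
Nothing else is forced ahead of Ayaan, so their earliest slot is position 1 + 1 = 2.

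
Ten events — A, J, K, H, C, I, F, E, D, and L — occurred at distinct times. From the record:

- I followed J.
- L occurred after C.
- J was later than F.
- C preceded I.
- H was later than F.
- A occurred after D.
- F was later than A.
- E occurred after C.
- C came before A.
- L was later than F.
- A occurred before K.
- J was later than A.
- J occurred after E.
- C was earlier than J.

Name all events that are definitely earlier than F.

Directly stated before F: A.
C reaches F via C → A → F.
D reaches F via D → A → F.

A, C, D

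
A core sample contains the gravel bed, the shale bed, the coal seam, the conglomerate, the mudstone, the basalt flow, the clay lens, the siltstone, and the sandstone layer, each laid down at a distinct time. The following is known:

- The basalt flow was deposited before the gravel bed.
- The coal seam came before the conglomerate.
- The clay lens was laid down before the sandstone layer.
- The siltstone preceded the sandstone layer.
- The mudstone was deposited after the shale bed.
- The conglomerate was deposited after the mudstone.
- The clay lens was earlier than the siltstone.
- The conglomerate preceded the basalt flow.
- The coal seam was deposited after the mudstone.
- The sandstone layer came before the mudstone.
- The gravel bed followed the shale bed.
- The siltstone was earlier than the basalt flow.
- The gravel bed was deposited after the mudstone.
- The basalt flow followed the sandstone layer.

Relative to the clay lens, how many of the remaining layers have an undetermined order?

Forced after the clay lens: the basalt flow, the coal seam, the conglomerate, the gravel bed, the mudstone, the sandstone layer, and the siltstone.
That leaves the shale bed with no forced order relative to the clay lens — 1.

1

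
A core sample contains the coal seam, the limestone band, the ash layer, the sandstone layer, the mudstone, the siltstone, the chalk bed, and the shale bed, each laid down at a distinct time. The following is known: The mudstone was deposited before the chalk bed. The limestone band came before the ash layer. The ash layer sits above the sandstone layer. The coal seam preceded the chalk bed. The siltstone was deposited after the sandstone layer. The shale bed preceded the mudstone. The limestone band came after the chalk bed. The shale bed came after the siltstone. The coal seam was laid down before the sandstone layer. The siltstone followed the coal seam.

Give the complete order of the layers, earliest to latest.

The constraints fix every adjacent pair, so only one ordering works:
the coal seam → the sandstone layer → the siltstone → the shale bed → the mudstone → the chalk bed → the limestone band → the ash layer.

the coal seam, the sandstone layer, the siltstone, the shale bed, the mudstone, the chalk bed, the limestone band, the ash layer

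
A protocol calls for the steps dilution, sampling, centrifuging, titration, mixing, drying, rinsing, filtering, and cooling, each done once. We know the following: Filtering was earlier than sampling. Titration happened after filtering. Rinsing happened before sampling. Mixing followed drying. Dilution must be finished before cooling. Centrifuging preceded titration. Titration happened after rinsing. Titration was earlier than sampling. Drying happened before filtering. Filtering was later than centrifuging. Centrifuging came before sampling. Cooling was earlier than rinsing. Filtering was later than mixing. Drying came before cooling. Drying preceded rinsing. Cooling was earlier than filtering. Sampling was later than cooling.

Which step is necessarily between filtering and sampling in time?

Tracing the constraints gives filtering → titration → sampling, so titration sits after filtering and before sampling.
No other step is forced both after filtering and before sampling.

titration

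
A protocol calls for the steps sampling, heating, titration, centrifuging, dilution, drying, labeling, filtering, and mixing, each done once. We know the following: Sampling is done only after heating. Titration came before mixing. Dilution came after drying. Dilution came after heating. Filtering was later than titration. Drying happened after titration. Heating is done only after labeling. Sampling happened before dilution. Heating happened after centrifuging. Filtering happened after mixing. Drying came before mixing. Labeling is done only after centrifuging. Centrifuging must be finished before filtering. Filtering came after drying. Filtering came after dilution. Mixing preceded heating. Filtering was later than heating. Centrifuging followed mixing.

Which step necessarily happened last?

Every other step has a chain of constraints placing it before filtering, so filtering is last.

filtering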